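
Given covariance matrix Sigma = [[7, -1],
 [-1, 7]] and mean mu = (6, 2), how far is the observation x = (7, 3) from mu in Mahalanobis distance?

Step 1 — centre the observation: (x - mu) = (1, 1).

Step 2 — invert Sigma. det(Sigma) = 7·7 - (-1)² = 48.
  Sigma^{-1} = (1/det) · [[d, -b], [-b, a]] = [[0.1458, 0.0208],
 [0.0208, 0.1458]].

Step 3 — form the quadratic (x - mu)^T · Sigma^{-1} · (x - mu):
  Sigma^{-1} · (x - mu) = (0.1667, 0.1667).
  (x - mu)^T · [Sigma^{-1} · (x - mu)] = (1)·(0.1667) + (1)·(0.1667) = 0.3333.

Step 4 — take square root: d = √(0.3333) ≈ 0.5774.

d(x, mu) = √(0.3333) ≈ 0.5774


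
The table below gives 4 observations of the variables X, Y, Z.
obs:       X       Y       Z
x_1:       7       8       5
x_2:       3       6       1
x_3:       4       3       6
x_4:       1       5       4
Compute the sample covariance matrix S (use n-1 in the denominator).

Step 1 — column means:
  mean(X) = (7 + 3 + 4 + 1) / 4 = 15/4 = 3.75
  mean(Y) = (8 + 6 + 3 + 5) / 4 = 22/4 = 5.5
  mean(Z) = (5 + 1 + 6 + 4) / 4 = 16/4 = 4

Step 2 — sample covariance S[i,j] = (1/(n-1)) · Σ_k (x_{k,i} - mean_i) · (x_{k,j} - mean_j), with n-1 = 3.
  S[X,X] = ((3.25)·(3.25) + (-0.75)·(-0.75) + (0.25)·(0.25) + (-2.75)·(-2.75)) / 3 = 18.75/3 = 6.25
  S[X,Y] = ((3.25)·(2.5) + (-0.75)·(0.5) + (0.25)·(-2.5) + (-2.75)·(-0.5)) / 3 = 8.5/3 = 2.8333
  S[X,Z] = ((3.25)·(1) + (-0.75)·(-3) + (0.25)·(2) + (-2.75)·(0)) / 3 = 6/3 = 2
  S[Y,Y] = ((2.5)·(2.5) + (0.5)·(0.5) + (-2.5)·(-2.5) + (-0.5)·(-0.5)) / 3 = 13/3 = 4.3333
  S[Y,Z] = ((2.5)·(1) + (0.5)·(-3) + (-2.5)·(2) + (-0.5)·(0)) / 3 = -4/3 = -1.3333
  S[Z,Z] = ((1)·(1) + (-3)·(-3) + (2)·(2) + (0)·(0)) / 3 = 14/3 = 4.6667

S is symmetric (S[j,i] = S[i,j]). Assembling:

S = [[6.25, 2.8333, 2],
 [2.8333, 4.3333, -1.3333],
 [2, -1.3333, 4.6667]]


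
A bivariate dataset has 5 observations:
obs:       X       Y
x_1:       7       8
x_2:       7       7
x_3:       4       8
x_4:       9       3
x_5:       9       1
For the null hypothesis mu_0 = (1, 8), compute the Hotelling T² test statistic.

Step 1 — sample mean vector:
  mean(X) = (7 + 7 + 4 + 9 + 9) / 5 = 36/5 = 7.2
  mean(Y) = (8 + 7 + 8 + 3 + 1) / 5 = 27/5 = 5.4
  x̄ = (7.2, 5.4),  deviation x̄ - mu_0 = (7.2, 5.4) - (1, 8) = (6.2, -2.6).

Step 2 — sample covariance matrix, S[i,j] = (1/(n-1)) · Σ_k (x_{k,i} - mean_i) · (x_{k,j} - mean_j), divisor n-1 = 4:
  S[X,X] = ((-0.2)·(-0.2) + (-0.2)·(-0.2) + (-3.2)·(-3.2) + (1.8)·(1.8) + (1.8)·(1.8)) / 4 = 16.8/4 = 4.2
  S[X,Y] = ((-0.2)·(2.6) + (-0.2)·(1.6) + (-3.2)·(2.6) + (1.8)·(-2.4) + (1.8)·(-4.4)) / 4 = -21.4/4 = -5.35
  S[Y,Y] = ((2.6)·(2.6) + (1.6)·(1.6) + (2.6)·(2.6) + (-2.4)·(-2.4) + (-4.4)·(-4.4)) / 4 = 41.2/4 = 10.3
  S = [[4.2, -5.35],
 [-5.35, 10.3]].

Step 3 — invert S. det(S) = 4.2·10.3 - (-5.35)² = 14.6375.
  S^{-1} = (1/det) · [[d, -b], [-b, a]] = [[0.7037, 0.3655],
 [0.3655, 0.2869]].

Step 4 — quadratic form (x̄ - mu_0)^T · S^{-1} · (x̄ - mu_0):
  S^{-1} · (x̄ - mu_0) = (3.4125, 1.5201),
  (x̄ - mu_0)^T · [...] = (6.2)·(3.4125) + (-2.6)·(1.5201) = 17.2051.

Step 5 — scale by n: T² = 5 · 17.2051 = 86.0256.

T² ≈ 86.0256


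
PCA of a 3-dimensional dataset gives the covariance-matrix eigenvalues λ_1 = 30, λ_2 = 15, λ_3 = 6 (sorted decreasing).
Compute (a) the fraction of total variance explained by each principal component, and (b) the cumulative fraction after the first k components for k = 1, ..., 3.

Step 1 — total variance = trace(Sigma) = Σ λ_i = 30 + 15 + 6 = 51.

Step 2 — fraction explained by component i = λ_i / Σ λ:
  PC1: 30/51 = 0.5882
  PC2: 15/51 = 0.2941
  PC3: 6/51 = 0.1176

Step 3 — cumulative fraction after k components = (λ_1 + ... + λ_k) / Σ λ:
  k = 1: 30/51 = 0.5882
  k = 2: (30 + 15)/51 = 45/51 = 0.8824
  k = 3: (30 + 15 + 6)/51 = 51/51 = 1

Summary (fraction, with percent):

explained: PC1 0.5882 (58.82%), PC2 0.2941 (29.41%), PC3 0.1176 (11.76%);  cumulative: 0.5882, 0.8824, 1


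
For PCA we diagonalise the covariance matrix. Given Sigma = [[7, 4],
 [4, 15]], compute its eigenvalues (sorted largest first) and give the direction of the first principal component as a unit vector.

Step 1 — characteristic polynomial of 2×2 Sigma:
  det(Sigma - λI) = λ² - trace · λ + det = 0.
  trace = 7 + 15 = 22, det = 7·15 - (4)² = 89.
Step 2 — discriminant:
  Δ = trace² - 4·det = 484 - 356 = 128.
Step 3 — eigenvalues:
  λ = (trace ± √Δ)/2 = (22 ± 11.3137)/2,
  λ_1 = 16.6569,  λ_2 = 5.3431.

Step 4 — unit eigenvector for λ_1: solve (Sigma - λ_1 I)v = 0. First row:
  (7 - 16.6569)·v_x + (4)·v_y = 0, i.e. (-9.6569)·v_x + (4)·v_y = 0,
  so v ∝ (b, λ_1 - a) = (4, 9.6569) = u.
  ||u|| = √((4)² + (9.6569)²) = √(109.2548) ≈ 10.4525,
  v_1 = u/||u|| ≈ (0.3827, 0.9239) (||v_1|| = 1).

λ_1 = 16.6569,  λ_2 = 5.3431;  v_1 ≈ (0.3827, 0.9239)


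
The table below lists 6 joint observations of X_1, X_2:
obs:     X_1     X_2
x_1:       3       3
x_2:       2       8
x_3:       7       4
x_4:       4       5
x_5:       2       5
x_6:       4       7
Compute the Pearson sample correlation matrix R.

Step 1 — column means:
  mean(X_1) = (3 + 2 + 7 + 4 + 2 + 4) / 6 = 22/6 = 3.6667
  mean(X_2) = (3 + 8 + 4 + 5 + 5 + 7) / 6 = 32/6 = 5.3333

Step 2 — sample variances and covariances s[i,j] = (1/(n-1)) · Σ_k (x_{k,i} - mean_i) · (x_{k,j} - mean_j), with n-1 = 5:
  s[X_1,X_1] = ((-0.6667)·(-0.6667) + (-1.6667)·(-1.6667) + (3.3333)·(3.3333) + (0.3333)·(0.3333) + (-1.6667)·(-1.6667) + (0.3333)·(0.3333)) / 5 = 17.3333/5 = 3.4667
  s[X_1,X_2] = ((-0.6667)·(-2.3333) + (-1.6667)·(2.6667) + (3.3333)·(-1.3333) + (0.3333)·(-0.3333) + (-1.6667)·(-0.3333) + (0.3333)·(1.6667)) / 5 = -6.3333/5 = -1.2667
  s[X_2,X_2] = ((-2.3333)·(-2.3333) + (2.6667)·(2.6667) + (-1.3333)·(-1.3333) + (-0.3333)·(-0.3333) + (-0.3333)·(-0.3333) + (1.6667)·(1.6667)) / 5 = 17.3333/5 = 3.4667
  Sample standard deviations s_i = √(s[i,i]):
  s(X_1) = √(3.4667) = 1.8619
  s(X_2) = √(3.4667) = 1.8619

Step 3 — r_{ij} = s_{ij} / (s_i · s_j):
  r[X_1,X_1] = 1 (diagonal).
  r[X_1,X_2] = -1.2667 / (1.8619 · 1.8619) = -1.2667 / 3.4667 = -0.3654
  r[X_2,X_2] = 1 (diagonal).

R is symmetric with unit diagonal. Assembling:

R = [[1, -0.3654],
 [-0.3654, 1]]


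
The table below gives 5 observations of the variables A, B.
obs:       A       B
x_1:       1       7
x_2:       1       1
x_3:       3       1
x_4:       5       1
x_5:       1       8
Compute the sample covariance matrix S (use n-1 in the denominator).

Step 1 — column means:
  mean(A) = (1 + 1 + 3 + 5 + 1) / 5 = 11/5 = 2.2
  mean(B) = (7 + 1 + 1 + 1 + 8) / 5 = 18/5 = 3.6

Step 2 — sample covariance S[i,j] = (1/(n-1)) · Σ_k (x_{k,i} - mean_i) · (x_{k,j} - mean_j), with n-1 = 4.
  S[A,A] = ((-1.2)·(-1.2) + (-1.2)·(-1.2) + (0.8)·(0.8) + (2.8)·(2.8) + (-1.2)·(-1.2)) / 4 = 12.8/4 = 3.2
  S[A,B] = ((-1.2)·(3.4) + (-1.2)·(-2.6) + (0.8)·(-2.6) + (2.8)·(-2.6) + (-1.2)·(4.4)) / 4 = -15.6/4 = -3.9
  S[B,B] = ((3.4)·(3.4) + (-2.6)·(-2.6) + (-2.6)·(-2.6) + (-2.6)·(-2.6) + (4.4)·(4.4)) / 4 = 51.2/4 = 12.8

S is symmetric (S[j,i] = S[i,j]). Assembling:

S = [[3.2, -3.9],
 [-3.9, 12.8]]


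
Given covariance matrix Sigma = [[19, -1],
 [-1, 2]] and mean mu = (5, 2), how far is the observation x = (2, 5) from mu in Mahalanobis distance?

Step 1 — centre the observation: (x - mu) = (-3, 3).

Step 2 — invert Sigma. det(Sigma) = 19·2 - (-1)² = 37.
  Sigma^{-1} = (1/det) · [[d, -b], [-b, a]] = [[0.0541, 0.027],
 [0.027, 0.5135]].

Step 3 — form the quadratic (x - mu)^T · Sigma^{-1} · (x - mu):
  Sigma^{-1} · (x - mu) = (-0.0811, 1.4595).
  (x - mu)^T · [Sigma^{-1} · (x - mu)] = (-3)·(-0.0811) + (3)·(1.4595) = 4.6216.

Step 4 — take square root: d = √(4.6216) ≈ 2.1498.

d(x, mu) = √(4.6216) ≈ 2.1498


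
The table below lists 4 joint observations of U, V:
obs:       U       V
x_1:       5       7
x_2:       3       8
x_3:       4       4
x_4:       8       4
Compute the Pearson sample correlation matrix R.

Step 1 — column means:
  mean(U) = (5 + 3 + 4 + 8) / 4 = 20/4 = 5
  mean(V) = (7 + 8 + 4 + 4) / 4 = 23/4 = 5.75

Step 2 — sample variances and covariances s[i,j] = (1/(n-1)) · Σ_k (x_{k,i} - mean_i) · (x_{k,j} - mean_j), with n-1 = 3:
  s[U,U] = ((0)·(0) + (-2)·(-2) + (-1)·(-1) + (3)·(3)) / 3 = 14/3 = 4.6667
  s[U,V] = ((0)·(1.25) + (-2)·(2.25) + (-1)·(-1.75) + (3)·(-1.75)) / 3 = -8/3 = -2.6667
  s[V,V] = ((1.25)·(1.25) + (2.25)·(2.25) + (-1.75)·(-1.75) + (-1.75)·(-1.75)) / 3 = 12.75/3 = 4.25
  Sample standard deviations s_i = √(s[i,i]):
  s(U) = √(4.6667) = 2.1602
  s(V) = √(4.25) = 2.0616

Step 3 — r_{ij} = s_{ij} / (s_i · s_j):
  r[U,U] = 1 (diagonal).
  r[U,V] = -2.6667 / (2.1602 · 2.0616) = -2.6667 / 4.4535 = -0.5988
  r[V,V] = 1 (diagonal).

R is symmetric with unit diagonal. Assembling:

R = [[1, -0.5988],
 [-0.5988, 1]]


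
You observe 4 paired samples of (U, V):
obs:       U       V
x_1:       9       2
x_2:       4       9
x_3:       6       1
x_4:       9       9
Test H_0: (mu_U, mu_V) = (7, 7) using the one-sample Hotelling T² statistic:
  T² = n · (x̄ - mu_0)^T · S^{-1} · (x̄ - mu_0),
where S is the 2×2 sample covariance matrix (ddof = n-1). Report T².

Step 1 — sample mean vector:
  mean(U) = (9 + 4 + 6 + 9) / 4 = 28/4 = 7
  mean(V) = (2 + 9 + 1 + 9) / 4 = 21/4 = 5.25
  x̄ = (7, 5.25),  deviation x̄ - mu_0 = (7, 5.25) - (7, 7) = (0, -1.75).

Step 2 — sample covariance matrix, S[i,j] = (1/(n-1)) · Σ_k (x_{k,i} - mean_i) · (x_{k,j} - mean_j), divisor n-1 = 3:
  S[U,U] = ((2)·(2) + (-3)·(-3) + (-1)·(-1) + (2)·(2)) / 3 = 18/3 = 6
  S[U,V] = ((2)·(-3.25) + (-3)·(3.75) + (-1)·(-4.25) + (2)·(3.75)) / 3 = -6/3 = -2
  S[V,V] = ((-3.25)·(-3.25) + (3.75)·(3.75) + (-4.25)·(-4.25) + (3.75)·(3.75)) / 3 = 56.75/3 = 18.9167
  S = [[6, -2],
 [-2, 18.9167]].

Step 3 — invert S. det(S) = 6·18.9167 - (-2)² = 109.5.
  S^{-1} = (1/det) · [[d, -b], [-b, a]] = [[0.1728, 0.0183],
 [0.0183, 0.0548]].

Step 4 — quadratic form (x̄ - mu_0)^T · S^{-1} · (x̄ - mu_0):
  S^{-1} · (x̄ - mu_0) = (-0.032, -0.0959),
  (x̄ - mu_0)^T · [...] = (0)·(-0.032) + (-1.75)·(-0.0959) = 0.1678.

Step 5 — scale by n: T² = 4 · 0.1678 = 0.6712.

T² ≈ 0.6712


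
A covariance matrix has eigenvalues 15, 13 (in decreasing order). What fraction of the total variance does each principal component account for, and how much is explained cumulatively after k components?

Step 1 — total variance = trace(Sigma) = Σ λ_i = 15 + 13 = 28.

Step 2 — fraction explained by component i = λ_i / Σ λ:
  PC1: 15/28 = 0.5357
  PC2: 13/28 = 0.4643

Step 3 — cumulative fraction after k components = (λ_1 + ... + λ_k) / Σ λ:
  k = 1: 15/28 = 0.5357
  k = 2: (15 + 13)/28 = 28/28 = 1

Summary (fraction, with percent):

explained: PC1 0.5357 (53.57%), PC2 0.4643 (46.43%);  cumulative: 0.5357, 1


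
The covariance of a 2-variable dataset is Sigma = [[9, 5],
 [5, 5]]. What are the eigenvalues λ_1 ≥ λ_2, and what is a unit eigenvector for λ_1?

Step 1 — characteristic polynomial of 2×2 Sigma:
  det(Sigma - λI) = λ² - trace · λ + det = 0.
  trace = 9 + 5 = 14, det = 9·5 - (5)² = 20.
Step 2 — discriminant:
  Δ = trace² - 4·det = 196 - 80 = 116.
Step 3 — eigenvalues:
  λ = (trace ± √Δ)/2 = (14 ± 10.7703)/2,
  λ_1 = 12.3852,  λ_2 = 1.6148.

Step 4 — unit eigenvector for λ_1: solve (Sigma - λ_1 I)v = 0. First row:
  (9 - 12.3852)·v_x + (5)·v_y = 0, i.e. (-3.3852)·v_x + (5)·v_y = 0,
  so v ∝ (b, λ_1 - a) = (5, 3.3852) = u.
  ||u|| = √((5)² + (3.3852)²) = √(36.4593) ≈ 6.0382,
  v_1 = u/||u|| ≈ (0.8281, 0.5606) (||v_1|| = 1).

λ_1 = 12.3852,  λ_2 = 1.6148;  v_1 ≈ (0.8281, 0.5606)


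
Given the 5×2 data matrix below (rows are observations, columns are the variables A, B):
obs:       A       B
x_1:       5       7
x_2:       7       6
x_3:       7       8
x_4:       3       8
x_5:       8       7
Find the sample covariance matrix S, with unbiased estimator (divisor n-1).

Step 1 — column means:
  mean(A) = (5 + 7 + 7 + 3 + 8) / 5 = 30/5 = 6
  mean(B) = (7 + 6 + 8 + 8 + 7) / 5 = 36/5 = 7.2

Step 2 — sample covariance S[i,j] = (1/(n-1)) · Σ_k (x_{k,i} - mean_i) · (x_{k,j} - mean_j), with n-1 = 4.
  S[A,A] = ((-1)·(-1) + (1)·(1) + (1)·(1) + (-3)·(-3) + (2)·(2)) / 4 = 16/4 = 4
  S[A,B] = ((-1)·(-0.2) + (1)·(-1.2) + (1)·(0.8) + (-3)·(0.8) + (2)·(-0.2)) / 4 = -3/4 = -0.75
  S[B,B] = ((-0.2)·(-0.2) + (-1.2)·(-1.2) + (0.8)·(0.8) + (0.8)·(0.8) + (-0.2)·(-0.2)) / 4 = 2.8/4 = 0.7

S is symmetric (S[j,i] = S[i,j]). Assembling:

S = [[4, -0.75],
 [-0.75, 0.7]]


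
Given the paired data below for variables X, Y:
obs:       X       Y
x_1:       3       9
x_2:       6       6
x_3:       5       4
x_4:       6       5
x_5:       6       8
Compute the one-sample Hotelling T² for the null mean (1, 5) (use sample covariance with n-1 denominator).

Step 1 — sample mean vector:
  mean(X) = (3 + 6 + 5 + 6 + 6) / 5 = 26/5 = 5.2
  mean(Y) = (9 + 6 + 4 + 5 + 8) / 5 = 32/5 = 6.4
  x̄ = (5.2, 6.4),  deviation x̄ - mu_0 = (5.2, 6.4) - (1, 5) = (4.2, 1.4).

Step 2 — sample covariance matrix, S[i,j] = (1/(n-1)) · Σ_k (x_{k,i} - mean_i) · (x_{k,j} - mean_j), divisor n-1 = 4:
  S[X,X] = ((-2.2)·(-2.2) + (0.8)·(0.8) + (-0.2)·(-0.2) + (0.8)·(0.8) + (0.8)·(0.8)) / 4 = 6.8/4 = 1.7
  S[X,Y] = ((-2.2)·(2.6) + (0.8)·(-0.4) + (-0.2)·(-2.4) + (0.8)·(-1.4) + (0.8)·(1.6)) / 4 = -5.4/4 = -1.35
  S[Y,Y] = ((2.6)·(2.6) + (-0.4)·(-0.4) + (-2.4)·(-2.4) + (-1.4)·(-1.4) + (1.6)·(1.6)) / 4 = 17.2/4 = 4.3
  S = [[1.7, -1.35],
 [-1.35, 4.3]].

Step 3 — invert S. det(S) = 1.7·4.3 - (-1.35)² = 5.4875.
  S^{-1} = (1/det) · [[d, -b], [-b, a]] = [[0.7836, 0.246],
 [0.246, 0.3098]].

Step 4 — quadratic form (x̄ - mu_0)^T · S^{-1} · (x̄ - mu_0):
  S^{-1} · (x̄ - mu_0) = (3.6355, 1.467),
  (x̄ - mu_0)^T · [...] = (4.2)·(3.6355) + (1.4)·(1.467) = 17.323.

Step 5 — scale by n: T² = 5 · 17.323 = 86.615.

T² ≈ 86.615


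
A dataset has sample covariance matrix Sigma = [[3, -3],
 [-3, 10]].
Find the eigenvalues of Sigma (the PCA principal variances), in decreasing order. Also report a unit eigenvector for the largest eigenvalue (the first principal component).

Step 1 — characteristic polynomial of 2×2 Sigma:
  det(Sigma - λI) = λ² - trace · λ + det = 0.
  trace = 3 + 10 = 13, det = 3·10 - (-3)² = 21.
Step 2 — discriminant:
  Δ = trace² - 4·det = 169 - 84 = 85.
Step 3 — eigenvalues:
  λ = (trace ± √Δ)/2 = (13 ± 9.2195)/2,
  λ_1 = 11.1098,  λ_2 = 1.8902.

Step 4 — unit eigenvector for λ_1: solve (Sigma - λ_1 I)v = 0. First row:
  (3 - 11.1098)·v_x + (-3)·v_y = 0, i.e. (-8.1098)·v_x + (-3)·v_y = 0,
  so v ∝ (b, λ_1 - a) = (-3, 8.1098); multiply by -1 so the first entry is positive: u = (3, -8.1098).
  ||u|| = √((3)² + (-8.1098)²) = √(74.7684) ≈ 8.6469,
  v_1 = u/||u|| ≈ (0.3469, -0.9379) (||v_1|| = 1).

λ_1 = 11.1098,  λ_2 = 1.8902;  v_1 ≈ (0.3469, -0.9379)


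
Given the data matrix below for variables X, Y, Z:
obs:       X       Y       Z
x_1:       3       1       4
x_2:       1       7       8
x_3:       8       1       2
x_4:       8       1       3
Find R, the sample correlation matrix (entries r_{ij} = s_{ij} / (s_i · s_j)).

Step 1 — column means:
  mean(X) = (3 + 1 + 8 + 8) / 4 = 20/4 = 5
  mean(Y) = (1 + 7 + 1 + 1) / 4 = 10/4 = 2.5
  mean(Z) = (4 + 8 + 2 + 3) / 4 = 17/4 = 4.25

Step 2 — sample variances and covariances s[i,j] = (1/(n-1)) · Σ_k (x_{k,i} - mean_i) · (x_{k,j} - mean_j), with n-1 = 3:
  s[X,X] = ((-2)·(-2) + (-4)·(-4) + (3)·(3) + (3)·(3)) / 3 = 38/3 = 12.6667
  s[X,Y] = ((-2)·(-1.5) + (-4)·(4.5) + (3)·(-1.5) + (3)·(-1.5)) / 3 = -24/3 = -8
  s[X,Z] = ((-2)·(-0.25) + (-4)·(3.75) + (3)·(-2.25) + (3)·(-1.25)) / 3 = -25/3 = -8.3333
  s[Y,Y] = ((-1.5)·(-1.5) + (4.5)·(4.5) + (-1.5)·(-1.5) + (-1.5)·(-1.5)) / 3 = 27/3 = 9
  s[Y,Z] = ((-1.5)·(-0.25) + (4.5)·(3.75) + (-1.5)·(-2.25) + (-1.5)·(-1.25)) / 3 = 22.5/3 = 7.5
  s[Z,Z] = ((-0.25)·(-0.25) + (3.75)·(3.75) + (-2.25)·(-2.25) + (-1.25)·(-1.25)) / 3 = 20.75/3 = 6.9167
  Sample standard deviations s_i = √(s[i,i]):
  s(X) = √(12.6667) = 3.559
  s(Y) = √(9) = 3
  s(Z) = √(6.9167) = 2.63

Step 3 — r_{ij} = s_{ij} / (s_i · s_j):
  r[X,X] = 1 (diagonal).
  r[X,Y] = -8 / (3.559 · 3) = -8 / 10.6771 = -0.7493
  r[X,Z] = -8.3333 / (3.559 · 2.63) = -8.3333 / 9.3601 = -0.8903
  r[Y,Y] = 1 (diagonal).
  r[Y,Z] = 7.5 / (3 · 2.63) = 7.5 / 7.8899 = 0.9506
  r[Z,Z] = 1 (diagonal).

R is symmetric with unit diagonal. Assembling:

R = [[1, -0.7493, -0.8903],
 [-0.7493, 1, 0.9506],
 [-0.8903, 0.9506, 1]]


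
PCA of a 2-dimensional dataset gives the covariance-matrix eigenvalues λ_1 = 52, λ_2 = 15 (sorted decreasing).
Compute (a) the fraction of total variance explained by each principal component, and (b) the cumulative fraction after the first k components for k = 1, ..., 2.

Step 1 — total variance = trace(Sigma) = Σ λ_i = 52 + 15 = 67.

Step 2 — fraction explained by component i = λ_i / Σ λ:
  PC1: 52/67 = 0.7761
  PC2: 15/67 = 0.2239

Step 3 — cumulative fraction after k components = (λ_1 + ... + λ_k) / Σ λ:
  k = 1: 52/67 = 0.7761
  k = 2: (52 + 15)/67 = 67/67 = 1

Summary (fraction, with percent):

explained: PC1 0.7761 (77.61%), PC2 0.2239 (22.39%);  cumulative: 0.7761, 1


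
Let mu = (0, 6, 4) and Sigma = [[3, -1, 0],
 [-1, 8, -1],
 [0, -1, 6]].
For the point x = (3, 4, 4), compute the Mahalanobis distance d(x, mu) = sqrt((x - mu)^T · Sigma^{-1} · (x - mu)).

Step 1 — centre the observation: (x - mu) = (3, -2, 0).

Step 2 — invert Sigma (cofactor / det for 3×3, or solve directly):
  Sigma^{-1} = [[0.3481, 0.0444, 0.0074],
 [0.0444, 0.1333, 0.0222],
 [0.0074, 0.0222, 0.1704]].

Step 3 — form the quadratic (x - mu)^T · Sigma^{-1} · (x - mu):
  Sigma^{-1} · (x - mu) = (0.9556, -0.1333, -0.0222).
  (x - mu)^T · [Sigma^{-1} · (x - mu)] = (3)·(0.9556) + (-2)·(-0.1333) + (0)·(-0.0222) = 3.1333.

Step 4 — take square root: d = √(3.1333) ≈ 1.7701.

d(x, mu) = √(3.1333) ≈ 1.7701


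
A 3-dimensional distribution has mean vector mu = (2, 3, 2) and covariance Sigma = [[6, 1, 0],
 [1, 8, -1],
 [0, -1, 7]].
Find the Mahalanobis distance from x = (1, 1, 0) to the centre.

Step 1 — centre the observation: (x - mu) = (-1, -2, -2).

Step 2 — invert Sigma (cofactor / det for 3×3, or solve directly):
  Sigma^{-1} = [[0.1703, -0.0217, -0.0031],
 [-0.0217, 0.13, 0.0186],
 [-0.0031, 0.0186, 0.1455]].

Step 3 — form the quadratic (x - mu)^T · Sigma^{-1} · (x - mu):
  Sigma^{-1} · (x - mu) = (-0.1207, -0.2755, -0.3251).
  (x - mu)^T · [Sigma^{-1} · (x - mu)] = (-1)·(-0.1207) + (-2)·(-0.2755) + (-2)·(-0.3251) = 1.322.

Step 4 — take square root: d = √(1.322) ≈ 1.1498.

d(x, mu) = √(1.322) ≈ 1.1498


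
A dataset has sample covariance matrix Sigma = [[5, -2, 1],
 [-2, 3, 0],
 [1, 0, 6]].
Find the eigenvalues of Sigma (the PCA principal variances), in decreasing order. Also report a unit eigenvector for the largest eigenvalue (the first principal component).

Step 1 — characteristic polynomial p(λ) = det(λI - Sigma) = λ³ - tr·λ² + c_1·λ - det, where tr = trace, c_1 = sum of the principal 2×2 minors, det = det(Sigma):
  tr = 5 + 3 + 6 = 14,
  c_1 = (5·3 - (-2)²) + (5·6 - (1)²) + (3·6 - (0)²) = 11 + 29 + 18 = 58,
  det = 5·(3·6 - (0)²) - (-2)·((-2)·6 - (0)·(1)) + (1)·((-2)·(0) - 3·(1)) = 5·(18) - (-2)·(-12) + (1)·(-3) = 63.
  So p(λ) = λ³ - 14λ² + 58λ - 63.
Step 2 — look for an integer root (rational root theorem: any rational root is an integer divisor of 63). Testing λ = 7:
  p(7) = 343 - 686 + 406 - 63 = 0  ✓
  Dividing out (λ - 7): p(λ) = (λ - 7)(λ² - 7λ + 9).
Step 3 — remaining eigenvalues from the quadratic λ² - 7λ + 9 = 0:
  Δ = 7² - 4·9 = 49 - 36 = 13,  λ = (7 ± √13)/2 = (7 ± 3.6056)/2 ≈ 5.3028 or 1.6972.
  Sorted: λ_1 = 7,  λ_2 = 5.3028,  λ_3 = 1.6972  (check: sum = 14 = tr ✓).

Step 4 — unit eigenvector for λ_1 = 7: v spans the null space of (Sigma - λ_1 I), whose rows are
  r_1 = (-2, -2, 1),  r_2 = (-2, -4, 0),  r_3 = (1, 0, -1).
  v is orthogonal to every row, so take v ∝ r_1 × r_2 = ((-2)·(0) - (1)·(-4), (1)·(-2) - (-2)·(0), (-2)·(-4) - (-2)·(-2)) = (4, -2, 4).
  Rescale (divide by 2): u = (2, -1, 2).
  ||u|| = √((2)² + (-1)² + (2)²) = √(9) = 3,  v_1 = u/||u|| ≈ (0.6667, -0.3333, 0.6667) (||v_1|| = 1).

λ_1 = 7,  λ_2 = 5.3028,  λ_3 = 1.6972;  v_1 ≈ (0.6667, -0.3333, 0.6667)


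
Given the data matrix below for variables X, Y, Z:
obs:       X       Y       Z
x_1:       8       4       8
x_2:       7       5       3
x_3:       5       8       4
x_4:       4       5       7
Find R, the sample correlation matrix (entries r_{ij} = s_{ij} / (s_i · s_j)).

Step 1 — column means:
  mean(X) = (8 + 7 + 5 + 4) / 4 = 24/4 = 6
  mean(Y) = (4 + 5 + 8 + 5) / 4 = 22/4 = 5.5
  mean(Z) = (8 + 3 + 4 + 7) / 4 = 22/4 = 5.5

Step 2 — sample variances and covariances s[i,j] = (1/(n-1)) · Σ_k (x_{k,i} - mean_i) · (x_{k,j} - mean_j), with n-1 = 3:
  s[X,X] = ((2)·(2) + (1)·(1) + (-1)·(-1) + (-2)·(-2)) / 3 = 10/3 = 3.3333
  s[X,Y] = ((2)·(-1.5) + (1)·(-0.5) + (-1)·(2.5) + (-2)·(-0.5)) / 3 = -5/3 = -1.6667
  s[X,Z] = ((2)·(2.5) + (1)·(-2.5) + (-1)·(-1.5) + (-2)·(1.5)) / 3 = 1/3 = 0.3333
  s[Y,Y] = ((-1.5)·(-1.5) + (-0.5)·(-0.5) + (2.5)·(2.5) + (-0.5)·(-0.5)) / 3 = 9/3 = 3
  s[Y,Z] = ((-1.5)·(2.5) + (-0.5)·(-2.5) + (2.5)·(-1.5) + (-0.5)·(1.5)) / 3 = -7/3 = -2.3333
  s[Z,Z] = ((2.5)·(2.5) + (-2.5)·(-2.5) + (-1.5)·(-1.5) + (1.5)·(1.5)) / 3 = 17/3 = 5.6667
  Sample standard deviations s_i = √(s[i,i]):
  s(X) = √(3.3333) = 1.8257
  s(Y) = √(3) = 1.7321
  s(Z) = √(5.6667) = 2.3805

Step 3 — r_{ij} = s_{ij} / (s_i · s_j):
  r[X,X] = 1 (diagonal).
  r[X,Y] = -1.6667 / (1.8257 · 1.7321) = -1.6667 / 3.1623 = -0.527
  r[X,Z] = 0.3333 / (1.8257 · 2.3805) = 0.3333 / 4.3461 = 0.0767
  r[Y,Y] = 1 (diagonal).
  r[Y,Z] = -2.3333 / (1.7321 · 2.3805) = -2.3333 / 4.1231 = -0.5659
  r[Z,Z] = 1 (diagonal).

R is symmetric with unit diagonal. Assembling:

R = [[1, -0.527, 0.0767],
 [-0.527, 1, -0.5659],
 [0.0767, -0.5659, 1]]


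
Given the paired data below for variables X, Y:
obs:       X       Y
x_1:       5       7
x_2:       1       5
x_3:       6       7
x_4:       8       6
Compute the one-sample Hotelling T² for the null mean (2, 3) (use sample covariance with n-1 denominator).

Step 1 — sample mean vector:
  mean(X) = (5 + 1 + 6 + 8) / 4 = 20/4 = 5
  mean(Y) = (7 + 5 + 7 + 6) / 4 = 25/4 = 6.25
  x̄ = (5, 6.25),  deviation x̄ - mu_0 = (5, 6.25) - (2, 3) = (3, 3.25).

Step 2 — sample covariance matrix, S[i,j] = (1/(n-1)) · Σ_k (x_{k,i} - mean_i) · (x_{k,j} - mean_j), divisor n-1 = 3:
  S[X,X] = ((0)·(0) + (-4)·(-4) + (1)·(1) + (3)·(3)) / 3 = 26/3 = 8.6667
  S[X,Y] = ((0)·(0.75) + (-4)·(-1.25) + (1)·(0.75) + (3)·(-0.25)) / 3 = 5/3 = 1.6667
  S[Y,Y] = ((0.75)·(0.75) + (-1.25)·(-1.25) + (0.75)·(0.75) + (-0.25)·(-0.25)) / 3 = 2.75/3 = 0.9167
  S = [[8.6667, 1.6667],
 [1.6667, 0.9167]].

Step 3 — invert S. det(S) = 8.6667·0.9167 - (1.6667)² = 5.1667.
  S^{-1} = (1/det) · [[d, -b], [-b, a]] = [[0.1774, -0.3226],
 [-0.3226, 1.6774]].

Step 4 — quadratic form (x̄ - mu_0)^T · S^{-1} · (x̄ - mu_0):
  S^{-1} · (x̄ - mu_0) = (-0.5161, 4.4839),
  (x̄ - mu_0)^T · [...] = (3)·(-0.5161) + (3.25)·(4.4839) = 13.0242.

Step 5 — scale by n: T² = 4 · 13.0242 = 52.0968.

T² ≈ 52.0968


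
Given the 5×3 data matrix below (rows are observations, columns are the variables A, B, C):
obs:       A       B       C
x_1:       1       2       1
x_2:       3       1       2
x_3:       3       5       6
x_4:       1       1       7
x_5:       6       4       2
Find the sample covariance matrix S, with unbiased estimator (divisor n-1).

Step 1 — column means:
  mean(A) = (1 + 3 + 3 + 1 + 6) / 5 = 14/5 = 2.8
  mean(B) = (2 + 1 + 5 + 1 + 4) / 5 = 13/5 = 2.6
  mean(C) = (1 + 2 + 6 + 7 + 2) / 5 = 18/5 = 3.6

Step 2 — sample covariance S[i,j] = (1/(n-1)) · Σ_k (x_{k,i} - mean_i) · (x_{k,j} - mean_j), with n-1 = 4.
  S[A,A] = ((-1.8)·(-1.8) + (0.2)·(0.2) + (0.2)·(0.2) + (-1.8)·(-1.8) + (3.2)·(3.2)) / 4 = 16.8/4 = 4.2
  S[A,B] = ((-1.8)·(-0.6) + (0.2)·(-1.6) + (0.2)·(2.4) + (-1.8)·(-1.6) + (3.2)·(1.4)) / 4 = 8.6/4 = 2.15
  S[A,C] = ((-1.8)·(-2.6) + (0.2)·(-1.6) + (0.2)·(2.4) + (-1.8)·(3.4) + (3.2)·(-1.6)) / 4 = -6.4/4 = -1.6
  S[B,B] = ((-0.6)·(-0.6) + (-1.6)·(-1.6) + (2.4)·(2.4) + (-1.6)·(-1.6) + (1.4)·(1.4)) / 4 = 13.2/4 = 3.3
  S[B,C] = ((-0.6)·(-2.6) + (-1.6)·(-1.6) + (2.4)·(2.4) + (-1.6)·(3.4) + (1.4)·(-1.6)) / 4 = 2.2/4 = 0.55
  S[C,C] = ((-2.6)·(-2.6) + (-1.6)·(-1.6) + (2.4)·(2.4) + (3.4)·(3.4) + (-1.6)·(-1.6)) / 4 = 29.2/4 = 7.3

S is symmetric (S[j,i] = S[i,j]). Assembling:

S = [[4.2, 2.15, -1.6],
 [2.15, 3.3, 0.55],
 [-1.6, 0.55, 7.3]]


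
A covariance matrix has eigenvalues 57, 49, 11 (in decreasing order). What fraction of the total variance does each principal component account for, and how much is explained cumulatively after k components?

Step 1 — total variance = trace(Sigma) = Σ λ_i = 57 + 49 + 11 = 117.

Step 2 — fraction explained by component i = λ_i / Σ λ:
  PC1: 57/117 = 0.4872
  PC2: 49/117 = 0.4188
  PC3: 11/117 = 0.094

Step 3 — cumulative fraction after k components = (λ_1 + ... + λ_k) / Σ λ:
  k = 1: 57/117 = 0.4872
  k = 2: (57 + 49)/117 = 106/117 = 0.906
  k = 3: (57 + 49 + 11)/117 = 117/117 = 1

Summary (fraction, with percent):

explained: PC1 0.4872 (48.72%), PC2 0.4188 (41.88%), PC3 0.094 (9.4%);  cumulative: 0.4872, 0.906, 1


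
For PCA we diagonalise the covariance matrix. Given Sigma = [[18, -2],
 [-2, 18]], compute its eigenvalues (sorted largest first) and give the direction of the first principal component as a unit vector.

Step 1 — characteristic polynomial of 2×2 Sigma:
  det(Sigma - λI) = λ² - trace · λ + det = 0.
  trace = 18 + 18 = 36, det = 18·18 - (-2)² = 320.
Step 2 — discriminant:
  Δ = trace² - 4·det = 1296 - 1280 = 16.
Step 3 — eigenvalues:
  λ = (trace ± √Δ)/2 = (36 ± 4)/2,
  λ_1 = 20,  λ_2 = 16.

Step 4 — unit eigenvector for λ_1: solve (Sigma - λ_1 I)v = 0. First row:
  (18 - 20)·v_x + (-2)·v_y = 0, i.e. (-2)·v_x + (-2)·v_y = 0,
  so v ∝ (b, λ_1 - a) = (-2, 2); multiply by -1 so the first entry is positive: u = (2, -2).
  ||u|| = √((2)² + (-2)²) = √(8) ≈ 2.8284,
  v_1 = u/||u|| ≈ (0.7071, -0.7071) (||v_1|| = 1).

λ_1 = 20,  λ_2 = 16;  v_1 ≈ (0.7071, -0.7071)


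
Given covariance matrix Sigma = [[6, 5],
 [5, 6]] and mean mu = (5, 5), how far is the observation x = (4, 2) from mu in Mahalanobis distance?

Step 1 — centre the observation: (x - mu) = (-1, -3).

Step 2 — invert Sigma. det(Sigma) = 6·6 - (5)² = 11.
  Sigma^{-1} = (1/det) · [[d, -b], [-b, a]] = [[0.5455, -0.4545],
 [-0.4545, 0.5455]].

Step 3 — form the quadratic (x - mu)^T · Sigma^{-1} · (x - mu):
  Sigma^{-1} · (x - mu) = (0.8182, -1.1818).
  (x - mu)^T · [Sigma^{-1} · (x - mu)] = (-1)·(0.8182) + (-3)·(-1.1818) = 2.7273.

Step 4 — take square root: d = √(2.7273) ≈ 1.6514.

d(x, mu) = √(2.7273) ≈ 1.6514


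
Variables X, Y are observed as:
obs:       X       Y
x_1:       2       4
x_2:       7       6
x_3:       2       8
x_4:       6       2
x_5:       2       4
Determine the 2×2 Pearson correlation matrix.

Step 1 — column means:
  mean(X) = (2 + 7 + 2 + 6 + 2) / 5 = 19/5 = 3.8
  mean(Y) = (4 + 6 + 8 + 2 + 4) / 5 = 24/5 = 4.8

Step 2 — sample variances and covariances s[i,j] = (1/(n-1)) · Σ_k (x_{k,i} - mean_i) · (x_{k,j} - mean_j), with n-1 = 4:
  s[X,X] = ((-1.8)·(-1.8) + (3.2)·(3.2) + (-1.8)·(-1.8) + (2.2)·(2.2) + (-1.8)·(-1.8)) / 4 = 24.8/4 = 6.2
  s[X,Y] = ((-1.8)·(-0.8) + (3.2)·(1.2) + (-1.8)·(3.2) + (2.2)·(-2.8) + (-1.8)·(-0.8)) / 4 = -5.2/4 = -1.3
  s[Y,Y] = ((-0.8)·(-0.8) + (1.2)·(1.2) + (3.2)·(3.2) + (-2.8)·(-2.8) + (-0.8)·(-0.8)) / 4 = 20.8/4 = 5.2
  Sample standard deviations s_i = √(s[i,i]):
  s(X) = √(6.2) = 2.49
  s(Y) = √(5.2) = 2.2804

Step 3 — r_{ij} = s_{ij} / (s_i · s_j):
  r[X,X] = 1 (diagonal).
  r[X,Y] = -1.3 / (2.49 · 2.2804) = -1.3 / 5.678 = -0.229
  r[Y,Y] = 1 (diagonal).

R is symmetric with unit diagonal. Assembling:

R = [[1, -0.229],
 [-0.229, 1]]


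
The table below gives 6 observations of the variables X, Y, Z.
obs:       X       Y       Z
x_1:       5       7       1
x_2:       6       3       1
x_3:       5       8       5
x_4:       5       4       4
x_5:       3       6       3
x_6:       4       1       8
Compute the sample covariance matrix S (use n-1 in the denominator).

Step 1 — column means:
  mean(X) = (5 + 6 + 5 + 5 + 3 + 4) / 6 = 28/6 = 4.6667
  mean(Y) = (7 + 3 + 8 + 4 + 6 + 1) / 6 = 29/6 = 4.8333
  mean(Z) = (1 + 1 + 5 + 4 + 3 + 8) / 6 = 22/6 = 3.6667

Step 2 — sample covariance S[i,j] = (1/(n-1)) · Σ_k (x_{k,i} - mean_i) · (x_{k,j} - mean_j), with n-1 = 5.
  S[X,X] = ((0.3333)·(0.3333) + (1.3333)·(1.3333) + (0.3333)·(0.3333) + (0.3333)·(0.3333) + (-1.6667)·(-1.6667) + (-0.6667)·(-0.6667)) / 5 = 5.3333/5 = 1.0667
  S[X,Y] = ((0.3333)·(2.1667) + (1.3333)·(-1.8333) + (0.3333)·(3.1667) + (0.3333)·(-0.8333) + (-1.6667)·(1.1667) + (-0.6667)·(-3.8333)) / 5 = -0.3333/5 = -0.0667
  S[X,Z] = ((0.3333)·(-2.6667) + (1.3333)·(-2.6667) + (0.3333)·(1.3333) + (0.3333)·(0.3333) + (-1.6667)·(-0.6667) + (-0.6667)·(4.3333)) / 5 = -5.6667/5 = -1.1333
  S[Y,Y] = ((2.1667)·(2.1667) + (-1.8333)·(-1.8333) + (3.1667)·(3.1667) + (-0.8333)·(-0.8333) + (1.1667)·(1.1667) + (-3.8333)·(-3.8333)) / 5 = 34.8333/5 = 6.9667
  S[Y,Z] = ((2.1667)·(-2.6667) + (-1.8333)·(-2.6667) + (3.1667)·(1.3333) + (-0.8333)·(0.3333) + (1.1667)·(-0.6667) + (-3.8333)·(4.3333)) / 5 = -14.3333/5 = -2.8667
  S[Z,Z] = ((-2.6667)·(-2.6667) + (-2.6667)·(-2.6667) + (1.3333)·(1.3333) + (0.3333)·(0.3333) + (-0.6667)·(-0.6667) + (4.3333)·(4.3333)) / 5 = 35.3333/5 = 7.0667

S is symmetric (S[j,i] = S[i,j]). Assembling:

S = [[1.0667, -0.0667, -1.1333],
 [-0.0667, 6.9667, -2.8667],
 [-1.1333, -2.8667, 7.0667]]


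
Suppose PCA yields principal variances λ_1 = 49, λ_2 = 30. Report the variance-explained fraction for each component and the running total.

Step 1 — total variance = trace(Sigma) = Σ λ_i = 49 + 30 = 79.

Step 2 — fraction explained by component i = λ_i / Σ λ:
  PC1: 49/79 = 0.6203
  PC2: 30/79 = 0.3797

Step 3 — cumulative fraction after k components = (λ_1 + ... + λ_k) / Σ λ:
  k = 1: 49/79 = 0.6203
  k = 2: (49 + 30)/79 = 79/79 = 1

Summary (fraction, with percent):

explained: PC1 0.6203 (62.03%), PC2 0.3797 (37.97%);  cumulative: 0.6203, 1


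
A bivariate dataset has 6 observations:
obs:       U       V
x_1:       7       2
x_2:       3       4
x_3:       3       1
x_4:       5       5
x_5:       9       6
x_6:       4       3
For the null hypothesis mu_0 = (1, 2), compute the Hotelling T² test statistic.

Step 1 — sample mean vector:
  mean(U) = (7 + 3 + 3 + 5 + 9 + 4) / 6 = 31/6 = 5.1667
  mean(V) = (2 + 4 + 1 + 5 + 6 + 3) / 6 = 21/6 = 3.5
  x̄ = (5.1667, 3.5),  deviation x̄ - mu_0 = (5.1667, 3.5) - (1, 2) = (4.1667, 1.5).

Step 2 — sample covariance matrix, S[i,j] = (1/(n-1)) · Σ_k (x_{k,i} - mean_i) · (x_{k,j} - mean_j), divisor n-1 = 5:
  S[U,U] = ((1.8333)·(1.8333) + (-2.1667)·(-2.1667) + (-2.1667)·(-2.1667) + (-0.1667)·(-0.1667) + (3.8333)·(3.8333) + (-1.1667)·(-1.1667)) / 5 = 28.8333/5 = 5.7667
  S[U,V] = ((1.8333)·(-1.5) + (-2.1667)·(0.5) + (-2.1667)·(-2.5) + (-0.1667)·(1.5) + (3.8333)·(2.5) + (-1.1667)·(-0.5)) / 5 = 11.5/5 = 2.3
  S[V,V] = ((-1.5)·(-1.5) + (0.5)·(0.5) + (-2.5)·(-2.5) + (1.5)·(1.5) + (2.5)·(2.5) + (-0.5)·(-0.5)) / 5 = 17.5/5 = 3.5
  S = [[5.7667, 2.3],
 [2.3, 3.5]].

Step 3 — invert S. det(S) = 5.7667·3.5 - (2.3)² = 14.8933.
  S^{-1} = (1/det) · [[d, -b], [-b, a]] = [[0.235, -0.1544],
 [-0.1544, 0.3872]].

Step 4 — quadratic form (x̄ - mu_0)^T · S^{-1} · (x̄ - mu_0):
  S^{-1} · (x̄ - mu_0) = (0.7475, -0.0627),
  (x̄ - mu_0)^T · [...] = (4.1667)·(0.7475) + (1.5)·(-0.0627) = 3.0207.

Step 5 — scale by n: T² = 6 · 3.0207 = 18.1244.

T² ≈ 18.1244


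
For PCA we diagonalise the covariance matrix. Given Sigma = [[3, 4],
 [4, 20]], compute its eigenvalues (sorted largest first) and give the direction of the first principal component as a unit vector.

Step 1 — characteristic polynomial of 2×2 Sigma:
  det(Sigma - λI) = λ² - trace · λ + det = 0.
  trace = 3 + 20 = 23, det = 3·20 - (4)² = 44.
Step 2 — discriminant:
  Δ = trace² - 4·det = 529 - 176 = 353.
Step 3 — eigenvalues:
  λ = (trace ± √Δ)/2 = (23 ± 18.7883)/2,
  λ_1 = 20.8941,  λ_2 = 2.1059.

Step 4 — unit eigenvector for λ_1: solve (Sigma - λ_1 I)v = 0. First row:
  (3 - 20.8941)·v_x + (4)·v_y = 0, i.e. (-17.8941)·v_x + (4)·v_y = 0,
  so v ∝ (b, λ_1 - a) = (4, 17.8941) = u.
  ||u|| = √((4)² + (17.8941)²) = √(336.2005) ≈ 18.3358,
  v_1 = u/||u|| ≈ (0.2182, 0.9759) (||v_1|| = 1).

λ_1 = 20.8941,  λ_2 = 2.1059;  v_1 ≈ (0.2182, 0.9759)


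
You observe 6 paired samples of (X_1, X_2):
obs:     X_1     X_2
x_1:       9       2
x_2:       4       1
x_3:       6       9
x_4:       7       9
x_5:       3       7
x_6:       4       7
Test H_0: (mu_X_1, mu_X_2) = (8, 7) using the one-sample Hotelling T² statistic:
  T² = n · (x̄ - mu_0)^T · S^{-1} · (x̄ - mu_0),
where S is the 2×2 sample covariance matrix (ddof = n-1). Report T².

Step 1 — sample mean vector:
  mean(X_1) = (9 + 4 + 6 + 7 + 3 + 4) / 6 = 33/6 = 5.5
  mean(X_2) = (2 + 1 + 9 + 9 + 7 + 7) / 6 = 35/6 = 5.8333
  x̄ = (5.5, 5.8333),  deviation x̄ - mu_0 = (5.5, 5.8333) - (8, 7) = (-2.5, -1.1667).

Step 2 — sample covariance matrix, S[i,j] = (1/(n-1)) · Σ_k (x_{k,i} - mean_i) · (x_{k,j} - mean_j), divisor n-1 = 5:
  S[X_1,X_1] = ((3.5)·(3.5) + (-1.5)·(-1.5) + (0.5)·(0.5) + (1.5)·(1.5) + (-2.5)·(-2.5) + (-1.5)·(-1.5)) / 5 = 25.5/5 = 5.1
  S[X_1,X_2] = ((3.5)·(-3.8333) + (-1.5)·(-4.8333) + (0.5)·(3.1667) + (1.5)·(3.1667) + (-2.5)·(1.1667) + (-1.5)·(1.1667)) / 5 = -4.5/5 = -0.9
  S[X_2,X_2] = ((-3.8333)·(-3.8333) + (-4.8333)·(-4.8333) + (3.1667)·(3.1667) + (3.1667)·(3.1667) + (1.1667)·(1.1667) + (1.1667)·(1.1667)) / 5 = 60.8333/5 = 12.1667
  S = [[5.1, -0.9],
 [-0.9, 12.1667]].

Step 3 — invert S. det(S) = 5.1·12.1667 - (-0.9)² = 61.24.
  S^{-1} = (1/det) · [[d, -b], [-b, a]] = [[0.1987, 0.0147],
 [0.0147, 0.0833]].

Step 4 — quadratic form (x̄ - mu_0)^T · S^{-1} · (x̄ - mu_0):
  S^{-1} · (x̄ - mu_0) = (-0.5138, -0.1339),
  (x̄ - mu_0)^T · [...] = (-2.5)·(-0.5138) + (-1.1667)·(-0.1339) = 1.4408.

Step 5 — scale by n: T² = 6 · 1.4408 = 8.6447.

T² ≈ 8.6447


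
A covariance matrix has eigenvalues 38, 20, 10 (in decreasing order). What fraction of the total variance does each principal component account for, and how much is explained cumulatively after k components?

Step 1 — total variance = trace(Sigma) = Σ λ_i = 38 + 20 + 10 = 68.

Step 2 — fraction explained by component i = λ_i / Σ λ:
  PC1: 38/68 = 0.5588
  PC2: 20/68 = 0.2941
  PC3: 10/68 = 0.1471

Step 3 — cumulative fraction after k components = (λ_1 + ... + λ_k) / Σ λ:
  k = 1: 38/68 = 0.5588
  k = 2: (38 + 20)/68 = 58/68 = 0.8529
  k = 3: (38 + 20 + 10)/68 = 68/68 = 1

Summary (fraction, with percent):

explained: PC1 0.5588 (55.88%), PC2 0.2941 (29.41%), PC3 0.1471 (14.71%);  cumulative: 0.5588, 0.8529, 1


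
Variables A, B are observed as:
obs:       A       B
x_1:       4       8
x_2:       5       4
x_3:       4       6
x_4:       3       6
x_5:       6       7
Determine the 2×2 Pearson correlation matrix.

Step 1 — column means:
  mean(A) = (4 + 5 + 4 + 3 + 6) / 5 = 22/5 = 4.4
  mean(B) = (8 + 4 + 6 + 6 + 7) / 5 = 31/5 = 6.2

Step 2 — sample variances and covariances s[i,j] = (1/(n-1)) · Σ_k (x_{k,i} - mean_i) · (x_{k,j} - mean_j), with n-1 = 4:
  s[A,A] = ((-0.4)·(-0.4) + (0.6)·(0.6) + (-0.4)·(-0.4) + (-1.4)·(-1.4) + (1.6)·(1.6)) / 4 = 5.2/4 = 1.3
  s[A,B] = ((-0.4)·(1.8) + (0.6)·(-2.2) + (-0.4)·(-0.2) + (-1.4)·(-0.2) + (1.6)·(0.8)) / 4 = -0.4/4 = -0.1
  s[B,B] = ((1.8)·(1.8) + (-2.2)·(-2.2) + (-0.2)·(-0.2) + (-0.2)·(-0.2) + (0.8)·(0.8)) / 4 = 8.8/4 = 2.2
  Sample standard deviations s_i = √(s[i,i]):
  s(A) = √(1.3) = 1.1402
  s(B) = √(2.2) = 1.4832

Step 3 — r_{ij} = s_{ij} / (s_i · s_j):
  r[A,A] = 1 (diagonal).
  r[A,B] = -0.1 / (1.1402 · 1.4832) = -0.1 / 1.6912 = -0.0591
  r[B,B] = 1 (diagonal).

R is symmetric with unit diagonal. Assembling:

R = [[1, -0.0591],
 [-0.0591, 1]]


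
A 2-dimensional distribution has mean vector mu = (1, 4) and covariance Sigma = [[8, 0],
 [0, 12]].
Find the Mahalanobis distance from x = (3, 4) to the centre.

Step 1 — centre the observation: (x - mu) = (2, 0).

Step 2 — invert Sigma. det(Sigma) = 8·12 - (0)² = 96.
  Sigma^{-1} = (1/det) · [[d, -b], [-b, a]] = [[0.125, 0],
 [0, 0.0833]].

Step 3 — form the quadratic (x - mu)^T · Sigma^{-1} · (x - mu):
  Sigma^{-1} · (x - mu) = (0.25, 0).
  (x - mu)^T · [Sigma^{-1} · (x - mu)] = (2)·(0.25) + (0)·(0) = 0.5.

Step 4 — take square root: d = √(0.5) ≈ 0.7071.

d(x, mu) = √(0.5) ≈ 0.7071


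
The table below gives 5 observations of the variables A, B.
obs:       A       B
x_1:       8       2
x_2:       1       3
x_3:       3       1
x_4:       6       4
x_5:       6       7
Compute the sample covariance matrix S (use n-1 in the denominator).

Step 1 — column means:
  mean(A) = (8 + 1 + 3 + 6 + 6) / 5 = 24/5 = 4.8
  mean(B) = (2 + 3 + 1 + 4 + 7) / 5 = 17/5 = 3.4

Step 2 — sample covariance S[i,j] = (1/(n-1)) · Σ_k (x_{k,i} - mean_i) · (x_{k,j} - mean_j), with n-1 = 4.
  S[A,A] = ((3.2)·(3.2) + (-3.8)·(-3.8) + (-1.8)·(-1.8) + (1.2)·(1.2) + (1.2)·(1.2)) / 4 = 30.8/4 = 7.7
  S[A,B] = ((3.2)·(-1.4) + (-3.8)·(-0.4) + (-1.8)·(-2.4) + (1.2)·(0.6) + (1.2)·(3.6)) / 4 = 6.4/4 = 1.6
  S[B,B] = ((-1.4)·(-1.4) + (-0.4)·(-0.4) + (-2.4)·(-2.4) + (0.6)·(0.6) + (3.6)·(3.6)) / 4 = 21.2/4 = 5.3

S is symmetric (S[j,i] = S[i,j]). Assembling:

S = [[7.7, 1.6],
 [1.6, 5.3]]


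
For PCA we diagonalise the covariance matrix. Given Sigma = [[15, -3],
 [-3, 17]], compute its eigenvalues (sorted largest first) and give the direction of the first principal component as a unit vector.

Step 1 — characteristic polynomial of 2×2 Sigma:
  det(Sigma - λI) = λ² - trace · λ + det = 0.
  trace = 15 + 17 = 32, det = 15·17 - (-3)² = 246.
Step 2 — discriminant:
  Δ = trace² - 4·det = 1024 - 984 = 40.
Step 3 — eigenvalues:
  λ = (trace ± √Δ)/2 = (32 ± 6.3246)/2,
  λ_1 = 19.1623,  λ_2 = 12.8377.

Step 4 — unit eigenvector for λ_1: solve (Sigma - λ_1 I)v = 0. First row:
  (15 - 19.1623)·v_x + (-3)·v_y = 0, i.e. (-4.1623)·v_x + (-3)·v_y = 0,
  so v ∝ (b, λ_1 - a) = (-3, 4.1623); multiply by -1 so the first entry is positive: u = (3, -4.1623).
  ||u|| = √((3)² + (-4.1623)²) = √(26.3246) ≈ 5.1307,
  v_1 = u/||u|| ≈ (0.5847, -0.8112) (||v_1|| = 1).

λ_1 = 19.1623,  λ_2 = 12.8377;  v_1 ≈ (0.5847, -0.8112)


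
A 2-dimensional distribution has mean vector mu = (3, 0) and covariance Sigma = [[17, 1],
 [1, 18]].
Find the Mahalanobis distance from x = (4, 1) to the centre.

Step 1 — centre the observation: (x - mu) = (1, 1).

Step 2 — invert Sigma. det(Sigma) = 17·18 - (1)² = 305.
  Sigma^{-1} = (1/det) · [[d, -b], [-b, a]] = [[0.059, -0.0033],
 [-0.0033, 0.0557]].

Step 3 — form the quadratic (x - mu)^T · Sigma^{-1} · (x - mu):
  Sigma^{-1} · (x - mu) = (0.0557, 0.0525).
  (x - mu)^T · [Sigma^{-1} · (x - mu)] = (1)·(0.0557) + (1)·(0.0525) = 0.1082.

Step 4 — take square root: d = √(0.1082) ≈ 0.3289.

d(x, mu) = √(0.1082) ≈ 0.3289


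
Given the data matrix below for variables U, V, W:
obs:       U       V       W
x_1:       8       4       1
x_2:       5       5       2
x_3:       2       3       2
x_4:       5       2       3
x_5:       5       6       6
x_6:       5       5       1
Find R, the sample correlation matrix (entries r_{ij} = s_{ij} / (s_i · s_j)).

Step 1 — column means:
  mean(U) = (8 + 5 + 2 + 5 + 5 + 5) / 6 = 30/6 = 5
  mean(V) = (4 + 5 + 3 + 2 + 6 + 5) / 6 = 25/6 = 4.1667
  mean(W) = (1 + 2 + 2 + 3 + 6 + 1) / 6 = 15/6 = 2.5

Step 2 — sample variances and covariances s[i,j] = (1/(n-1)) · Σ_k (x_{k,i} - mean_i) · (x_{k,j} - mean_j), with n-1 = 5:
  s[U,U] = ((3)·(3) + (0)·(0) + (-3)·(-3) + (0)·(0) + (0)·(0) + (0)·(0)) / 5 = 18/5 = 3.6
  s[U,V] = ((3)·(-0.1667) + (0)·(0.8333) + (-3)·(-1.1667) + (0)·(-2.1667) + (0)·(1.8333) + (0)·(0.8333)) / 5 = 3/5 = 0.6
  s[U,W] = ((3)·(-1.5) + (0)·(-0.5) + (-3)·(-0.5) + (0)·(0.5) + (0)·(3.5) + (0)·(-1.5)) / 5 = -3/5 = -0.6
  s[V,V] = ((-0.1667)·(-0.1667) + (0.8333)·(0.8333) + (-1.1667)·(-1.1667) + (-2.1667)·(-2.1667) + (1.8333)·(1.8333) + (0.8333)·(0.8333)) / 5 = 10.8333/5 = 2.1667
  s[V,W] = ((-0.1667)·(-1.5) + (0.8333)·(-0.5) + (-1.1667)·(-0.5) + (-2.1667)·(0.5) + (1.8333)·(3.5) + (0.8333)·(-1.5)) / 5 = 4.5/5 = 0.9
  s[W,W] = ((-1.5)·(-1.5) + (-0.5)·(-0.5) + (-0.5)·(-0.5) + (0.5)·(0.5) + (3.5)·(3.5) + (-1.5)·(-1.5)) / 5 = 17.5/5 = 3.5
  Sample standard deviations s_i = √(s[i,i]):
  s(U) = √(3.6) = 1.8974
  s(V) = √(2.1667) = 1.472
  s(W) = √(3.5) = 1.8708

Step 3 — r_{ij} = s_{ij} / (s_i · s_j):
  r[U,U] = 1 (diagonal).
  r[U,V] = 0.6 / (1.8974 · 1.472) = 0.6 / 2.7928 = 0.2148
  r[U,W] = -0.6 / (1.8974 · 1.8708) = -0.6 / 3.5496 = -0.169
  r[V,V] = 1 (diagonal).
  r[V,W] = 0.9 / (1.472 · 1.8708) = 0.9 / 2.7538 = 0.3268
  r[W,W] = 1 (diagonal).

R is symmetric with unit diagonal. Assembling:

R = [[1, 0.2148, -0.169],
 [0.2148, 1, 0.3268],
 [-0.169, 0.3268, 1]]
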